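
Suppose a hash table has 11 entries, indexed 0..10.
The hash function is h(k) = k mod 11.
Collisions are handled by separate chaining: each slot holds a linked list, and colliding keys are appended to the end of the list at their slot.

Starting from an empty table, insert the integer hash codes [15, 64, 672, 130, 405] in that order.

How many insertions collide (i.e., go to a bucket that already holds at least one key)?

15 -> bucket 4
64 -> bucket 9
672 -> bucket 1
130 -> bucket 9 (collision)
405 -> bucket 9 (collision)
Final buckets:
0: —
1: 672
2: —
3: —
4: 15
5: —
6: —
7: —
8: —
9: 64 -> 130 -> 405
10: —

2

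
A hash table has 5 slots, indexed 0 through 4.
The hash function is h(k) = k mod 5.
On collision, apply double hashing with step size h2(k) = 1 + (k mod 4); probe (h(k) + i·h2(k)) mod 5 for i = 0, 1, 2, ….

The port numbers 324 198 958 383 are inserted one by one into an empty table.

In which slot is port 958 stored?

1

324: h=4 -> slot 4
198: h=3 -> slot 3
958: h=3, h2=3, probe 3,1 -> slot 1
383: h=3, h2=4, probe 3,2 -> slot 2
Table: [—, 958, 383, 198, 324]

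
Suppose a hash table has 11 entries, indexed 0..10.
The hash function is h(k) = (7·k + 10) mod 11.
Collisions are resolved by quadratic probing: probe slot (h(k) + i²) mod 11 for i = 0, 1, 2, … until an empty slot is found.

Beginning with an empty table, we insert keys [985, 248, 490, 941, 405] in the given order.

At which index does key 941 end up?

985: h=8 -> slot 8
248: h=8, probe 8,9 -> slot 9
490: h=8, probe 8,9,1 -> slot 1
941: h=8, probe 8,9,1,6 -> slot 6
405: h=7 -> slot 7
Table: [_, 490, _, _, _, _, 941, 405, 985, 248, _]

6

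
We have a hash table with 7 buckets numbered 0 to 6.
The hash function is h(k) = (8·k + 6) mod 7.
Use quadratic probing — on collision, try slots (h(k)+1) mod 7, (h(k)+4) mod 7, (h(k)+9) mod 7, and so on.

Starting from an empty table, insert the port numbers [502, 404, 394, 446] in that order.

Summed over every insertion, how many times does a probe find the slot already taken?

502: h=4 -> slot 4
404: h=4, probe 4,5 -> slot 5
394: h=1 -> slot 1
446: h=4, probe 4,5,1,6 -> slot 6
Table: [∅, 394, ∅, ∅, 502, 404, 446]

4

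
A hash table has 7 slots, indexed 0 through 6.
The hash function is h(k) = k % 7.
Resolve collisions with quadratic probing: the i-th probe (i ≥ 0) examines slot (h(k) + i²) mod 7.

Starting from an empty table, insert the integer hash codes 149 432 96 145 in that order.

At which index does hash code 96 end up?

6

Insert 149: h=2, slot 2 empty → index 2.
Insert 432: h=5, slot 5 empty → index 5.
Insert 96: h=5, slot 5 occupied → index 6.
Insert 145: h=5, slots 5,6,2 occupied → index 0.
Table: [145, ., 149, ., ., 432, 96]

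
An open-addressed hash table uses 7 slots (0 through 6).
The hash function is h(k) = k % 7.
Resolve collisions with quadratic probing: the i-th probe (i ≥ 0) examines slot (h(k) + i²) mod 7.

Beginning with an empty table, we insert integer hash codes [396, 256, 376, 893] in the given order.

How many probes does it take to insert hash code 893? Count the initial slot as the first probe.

3

Insert 396: h=4, slot 4 empty → index 4.
Insert 256: h=4, slot 4 occupied → index 5.
Insert 376: h=5, slot 5 occupied → index 6.
Insert 893: h=4, slots 4,5 occupied → index 1.
Table: [_, 893, _, _, 396, 256, 376]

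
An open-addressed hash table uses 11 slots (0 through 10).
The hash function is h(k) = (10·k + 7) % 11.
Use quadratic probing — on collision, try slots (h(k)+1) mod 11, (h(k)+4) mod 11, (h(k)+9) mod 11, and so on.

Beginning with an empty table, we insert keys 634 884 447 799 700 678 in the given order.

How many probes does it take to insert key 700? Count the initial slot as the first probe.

Insert 634: h=0, slot 0 empty => index 0.
Insert 884: h=3, slot 3 empty => index 3.
Insert 447: h=0, slot 0 occupied => index 1.
Insert 799: h=0, slots 0,1 occupied => index 4.
Insert 700: h=0, slots 0,1,4 occupied => index 9.
Insert 678: h=0, slots 0,1,4,9 occupied => index 5.
Table: [634, 447, —, 884, 799, 678, —, —, —, 700, —]

4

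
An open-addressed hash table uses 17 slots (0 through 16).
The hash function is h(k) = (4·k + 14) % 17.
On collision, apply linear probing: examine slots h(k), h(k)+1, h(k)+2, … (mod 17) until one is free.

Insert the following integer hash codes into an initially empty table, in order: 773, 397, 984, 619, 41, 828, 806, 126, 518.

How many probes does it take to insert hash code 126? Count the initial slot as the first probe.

6

Insert 773: h=12, slot 12 empty -> index 12.
Insert 397: h=4, slot 4 empty -> index 4.
Insert 984: h=6, slot 6 empty -> index 6.
Insert 619: h=8, slot 8 empty -> index 8.
Insert 41: h=8, slot 8 occupied -> index 9.
Insert 828: h=11, slot 11 empty -> index 11.
Insert 806: h=8, slots 8,9 occupied -> index 10.
Insert 126: h=8, slots 8,9,10,11,12 occupied -> index 13.
Insert 518: h=12, slots 12,13 occupied -> index 14.
Table: [-, -, -, -, 397, -, 984, -, 619, 41, 806, 828, 773, 126, 518, -, -]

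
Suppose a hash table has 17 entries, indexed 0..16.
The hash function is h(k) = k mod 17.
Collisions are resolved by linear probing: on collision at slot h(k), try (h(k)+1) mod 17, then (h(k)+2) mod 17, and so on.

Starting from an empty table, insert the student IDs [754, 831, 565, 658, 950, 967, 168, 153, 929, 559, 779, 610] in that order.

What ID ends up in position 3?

559

754 hashes to 6; slot 6 is free → place at 6.
831 hashes to 15; slot 15 is free → place at 15.
565 hashes to 4; slot 4 is free → place at 4.
658 hashes to 12; slot 12 is free → place at 12.
950 hashes to 15; 15 taken → place at 16.
967 hashes to 15; 15,16 taken → place at 0.
168 hashes to 15; 15,16,0 taken → place at 1.
153 hashes to 0; 0,1 taken → place at 2.
929 hashes to 11; slot 11 is free → place at 11.
559 hashes to 15; 15,16,0,1,2 taken → place at 3.
779 hashes to 14; slot 14 is free → place at 14.
610 hashes to 15; 15,16,0,1,2,3,4 taken → place at 5.
Table: [967, 168, 153, 559, 565, 610, 754, —, —, —, —, 929, 658, —, 779, 831, 950]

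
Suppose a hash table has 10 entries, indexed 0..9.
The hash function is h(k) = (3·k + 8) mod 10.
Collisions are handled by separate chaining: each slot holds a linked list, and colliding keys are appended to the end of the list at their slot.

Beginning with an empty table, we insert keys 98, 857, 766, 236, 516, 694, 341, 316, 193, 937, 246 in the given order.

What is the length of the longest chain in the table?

5

98 -> bucket 2
857 -> bucket 9
766 -> bucket 6
236 -> bucket 6 (collision)
516 -> bucket 6 (collision)
694 -> bucket 0
341 -> bucket 1
316 -> bucket 6 (collision)
193 -> bucket 7
937 -> bucket 9 (collision)
246 -> bucket 6 (collision)
Final buckets:
0: 694
1: 341
2: 98
3: .
4: .
5: .
6: 766 -> 236 -> 516 -> 316 -> 246
7: 193
8: .
9: 857 -> 937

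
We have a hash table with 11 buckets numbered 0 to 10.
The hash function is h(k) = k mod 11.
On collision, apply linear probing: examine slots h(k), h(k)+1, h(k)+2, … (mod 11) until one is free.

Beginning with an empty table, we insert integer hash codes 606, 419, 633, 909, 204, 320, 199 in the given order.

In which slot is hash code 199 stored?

4

606 hashes to 1; slot 1 is free → place at 1.
419 hashes to 1; 1 taken → place at 2.
633 hashes to 6; slot 6 is free → place at 6.
909 hashes to 7; slot 7 is free → place at 7.
204 hashes to 6; 6,7 taken → place at 8.
320 hashes to 1; 1,2 taken → place at 3.
199 hashes to 1; 1,2,3 taken → place at 4.
Table: [., 606, 419, 320, 199, ., 633, 909, 204, ., .]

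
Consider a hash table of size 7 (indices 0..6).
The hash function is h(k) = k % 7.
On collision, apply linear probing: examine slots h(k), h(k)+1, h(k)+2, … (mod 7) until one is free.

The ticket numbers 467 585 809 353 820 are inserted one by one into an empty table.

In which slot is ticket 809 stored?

6

467: h=5 => slot 5
585: h=4 => slot 4
809: h=4, probe 4,5,6 => slot 6
353: h=3 => slot 3
820: h=1 => slot 1
Table: [—, 820, —, 353, 585, 467, 809]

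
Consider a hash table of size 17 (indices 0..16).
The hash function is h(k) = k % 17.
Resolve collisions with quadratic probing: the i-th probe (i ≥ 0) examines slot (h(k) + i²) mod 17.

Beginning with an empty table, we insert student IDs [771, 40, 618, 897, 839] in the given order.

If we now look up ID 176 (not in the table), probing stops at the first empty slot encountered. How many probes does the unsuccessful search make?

771: h=6 -> slot 6
40: h=6, probe 6,7 -> slot 7
618: h=6, probe 6,7,10 -> slot 10
897: h=13 -> slot 13
839: h=6, probe 6,7,10,15 -> slot 15
Table: [_, _, _, _, _, _, 771, 40, _, _, 618, _, _, 897, _, 839, _]
Lookup 176: h=6, probe 6,7,10,15,5 → slot 5 empty, not found.

5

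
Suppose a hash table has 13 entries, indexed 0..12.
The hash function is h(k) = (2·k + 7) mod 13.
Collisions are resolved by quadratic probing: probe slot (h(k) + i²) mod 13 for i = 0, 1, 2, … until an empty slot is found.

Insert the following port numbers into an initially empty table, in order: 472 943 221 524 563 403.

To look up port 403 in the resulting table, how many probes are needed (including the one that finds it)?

3

472: h=2 => slot 2
943: h=8 => slot 8
221: h=7 => slot 7
524: h=2, probe 2,3 => slot 3
563: h=2, probe 2,3,6 => slot 6
403: h=7, probe 7,8,11 => slot 11
Table: [., ., 472, 524, ., ., 563, 221, 943, ., ., 403, .]
Lookup 403: h=7, probe 7,8,11 → found at 11.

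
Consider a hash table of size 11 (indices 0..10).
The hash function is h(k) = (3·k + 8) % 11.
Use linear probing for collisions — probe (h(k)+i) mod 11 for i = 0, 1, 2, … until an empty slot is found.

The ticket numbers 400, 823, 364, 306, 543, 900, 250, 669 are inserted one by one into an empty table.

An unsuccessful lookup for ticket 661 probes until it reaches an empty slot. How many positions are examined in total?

400 hashes to 9; slot 9 is free → place at 9.
823 hashes to 2; slot 2 is free → place at 2.
364 hashes to 0; slot 0 is free → place at 0.
306 hashes to 2; 2 taken → place at 3.
543 hashes to 9; 9 taken → place at 10.
900 hashes to 2; 2,3 taken → place at 4.
250 hashes to 10; 10,0 taken → place at 1.
669 hashes to 2; 2,3,4 taken → place at 5.
Table: [364, 250, 823, 306, 900, 669, _, _, _, 400, 543]
Lookup 661: h=0, probe 0,1,2,3,4,5,6 → slot 6 empty, not found.

7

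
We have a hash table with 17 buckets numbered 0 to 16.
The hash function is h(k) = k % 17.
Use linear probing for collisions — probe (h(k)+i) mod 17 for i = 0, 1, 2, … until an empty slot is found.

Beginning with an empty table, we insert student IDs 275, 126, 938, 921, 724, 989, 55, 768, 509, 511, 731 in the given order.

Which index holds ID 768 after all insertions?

Insert 275: h=3, slot 3 empty => index 3.
Insert 126: h=7, slot 7 empty => index 7.
Insert 938: h=3, slot 3 occupied => index 4.
Insert 921: h=3, slots 3,4 occupied => index 5.
Insert 724: h=10, slot 10 empty => index 10.
Insert 989: h=3, slots 3,4,5 occupied => index 6.
Insert 55: h=4, slots 4,5,6,7 occupied => index 8.
Insert 768: h=3, slots 3,4,5,6,7,8 occupied => index 9.
Insert 509: h=16, slot 16 empty => index 16.
Insert 511: h=1, slot 1 empty => index 1.
Insert 731: h=0, slot 0 empty => index 0.
Table: [731, 511, -, 275, 938, 921, 989, 126, 55, 768, 724, -, -, -, -, -, 509]

9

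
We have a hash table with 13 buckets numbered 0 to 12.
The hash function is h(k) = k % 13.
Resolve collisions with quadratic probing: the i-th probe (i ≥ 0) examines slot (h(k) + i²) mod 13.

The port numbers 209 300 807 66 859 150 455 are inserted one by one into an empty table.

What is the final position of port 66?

209 hashes to 1; slot 1 is free → place at 1.
300 hashes to 1; 1 taken → place at 2.
807 hashes to 1; 1,2 taken → place at 5.
66 hashes to 1; 1,2,5 taken → place at 10.
859 hashes to 1; 1,2,5,10 taken → place at 4.
150 hashes to 7; slot 7 is free → place at 7.
455 hashes to 0; slot 0 is free → place at 0.
Table: [455, 209, 300, ., 859, 807, ., 150, ., ., 66, ., .]

10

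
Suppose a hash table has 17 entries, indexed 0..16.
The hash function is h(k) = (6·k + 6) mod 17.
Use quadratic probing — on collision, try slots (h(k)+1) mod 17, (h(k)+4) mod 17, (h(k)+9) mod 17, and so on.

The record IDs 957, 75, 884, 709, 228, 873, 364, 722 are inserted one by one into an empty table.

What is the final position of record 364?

1

957: h=2 -> slot 2
75: h=14 -> slot 14
884: h=6 -> slot 6
709: h=10 -> slot 10
228: h=14, probe 14,15 -> slot 15
873: h=8 -> slot 8
364: h=14, probe 14,15,1 -> slot 1
722: h=3 -> slot 3
Table: [., 364, 957, 722, ., ., 884, ., 873, ., 709, ., ., ., 75, 228, .]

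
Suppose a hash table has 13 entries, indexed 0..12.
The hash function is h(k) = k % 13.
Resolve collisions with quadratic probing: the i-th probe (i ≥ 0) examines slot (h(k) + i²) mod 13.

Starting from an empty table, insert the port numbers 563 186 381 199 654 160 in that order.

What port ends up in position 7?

654

563 hashes to 4; slot 4 is free => place at 4.
186 hashes to 4; 4 taken => place at 5.
381 hashes to 4; 4,5 taken => place at 8.
199 hashes to 4; 4,5,8 taken => place at 0.
654 hashes to 4; 4,5,8,0 taken => place at 7.
160 hashes to 4; 4,5,8,0,7 taken => place at 3.
Table: [199, -, -, 160, 563, 186, -, 654, 381, -, -, -, -]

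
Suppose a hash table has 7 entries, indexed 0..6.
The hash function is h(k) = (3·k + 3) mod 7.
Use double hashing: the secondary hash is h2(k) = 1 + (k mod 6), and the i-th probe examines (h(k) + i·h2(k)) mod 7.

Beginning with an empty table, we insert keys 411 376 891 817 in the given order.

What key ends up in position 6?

891

411: h=4 -> slot 4
376: h=4, h2=5, probe 4,2 -> slot 2
891: h=2, h2=4, probe 2,6 -> slot 6
817: h=4, h2=2, probe 4,6,1 -> slot 1
Table: [∅, 817, 376, ∅, 411, ∅, 891]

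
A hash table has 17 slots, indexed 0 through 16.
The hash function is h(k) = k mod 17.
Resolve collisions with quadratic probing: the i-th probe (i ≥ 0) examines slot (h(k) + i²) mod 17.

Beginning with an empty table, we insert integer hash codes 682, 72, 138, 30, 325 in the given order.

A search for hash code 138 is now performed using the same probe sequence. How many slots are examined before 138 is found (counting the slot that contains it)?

2

682 hashes to 2; slot 2 is free => place at 2.
72 hashes to 4; slot 4 is free => place at 4.
138 hashes to 2; 2 taken => place at 3.
30 hashes to 13; slot 13 is free => place at 13.
325 hashes to 2; 2,3 taken => place at 6.
Table: [., ., 682, 138, 72, ., 325, ., ., ., ., ., ., 30, ., ., .]
Lookup 138: h=2, probe 2,3 → found at 3.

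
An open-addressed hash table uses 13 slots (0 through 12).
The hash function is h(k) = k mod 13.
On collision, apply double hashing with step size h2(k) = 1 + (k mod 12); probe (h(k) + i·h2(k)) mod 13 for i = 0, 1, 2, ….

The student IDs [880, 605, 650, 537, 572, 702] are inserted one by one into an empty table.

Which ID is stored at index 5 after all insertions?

572

880: h=9 -> slot 9
605: h=7 -> slot 7
650: h=0 -> slot 0
537: h=4 -> slot 4
572: h=0, h2=9, probe 0,9,5 -> slot 5
702: h=0, h2=7, probe 0,7,1 -> slot 1
Table: [650, 702, -, -, 537, 572, -, 605, -, 880, -, -, -]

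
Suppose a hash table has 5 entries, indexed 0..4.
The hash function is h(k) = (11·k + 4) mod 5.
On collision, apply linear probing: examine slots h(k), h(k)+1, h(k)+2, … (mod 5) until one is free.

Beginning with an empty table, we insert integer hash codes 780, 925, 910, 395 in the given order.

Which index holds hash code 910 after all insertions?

780: h=4 -> slot 4
925: h=4, probe 4,0 -> slot 0
910: h=4, probe 4,0,1 -> slot 1
395: h=4, probe 4,0,1,2 -> slot 2
Table: [925, 910, 395, _, 780]

1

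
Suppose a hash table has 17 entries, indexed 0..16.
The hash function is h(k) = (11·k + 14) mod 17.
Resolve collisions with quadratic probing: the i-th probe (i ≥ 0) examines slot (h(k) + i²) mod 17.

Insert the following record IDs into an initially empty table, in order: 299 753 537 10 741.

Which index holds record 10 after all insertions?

299: h=5 -> slot 5
753: h=1 -> slot 1
537: h=5, probe 5,6 -> slot 6
10: h=5, probe 5,6,9 -> slot 9
741: h=5, probe 5,6,9,14 -> slot 14
Table: [., 753, ., ., ., 299, 537, ., ., 10, ., ., ., ., 741, ., .]

9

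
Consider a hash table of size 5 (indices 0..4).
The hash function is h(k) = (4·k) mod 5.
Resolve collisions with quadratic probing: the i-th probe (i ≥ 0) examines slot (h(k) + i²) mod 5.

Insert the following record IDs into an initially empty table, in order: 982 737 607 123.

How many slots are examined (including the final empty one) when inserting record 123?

3

982 hashes to 3; slot 3 is free -> place at 3.
737 hashes to 3; 3 taken -> place at 4.
607 hashes to 3; 3,4 taken -> place at 2.
123 hashes to 2; 2,3 taken -> place at 1.
Table: [—, 123, 607, 982, 737]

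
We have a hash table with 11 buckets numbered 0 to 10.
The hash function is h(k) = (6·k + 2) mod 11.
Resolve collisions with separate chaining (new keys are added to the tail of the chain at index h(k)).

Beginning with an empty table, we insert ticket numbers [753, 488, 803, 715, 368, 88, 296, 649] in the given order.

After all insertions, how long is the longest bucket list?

4

753 -> bucket 10
488 -> bucket 4
803 -> bucket 2
715 -> bucket 2 (collision)
368 -> bucket 10 (collision)
88 -> bucket 2 (collision)
296 -> bucket 7
649 -> bucket 2 (collision)
Final buckets:
0: —
1: —
2: 803 -> 715 -> 88 -> 649
3: —
4: 488
5: —
6: —
7: 296
8: —
9: —
10: 753 -> 368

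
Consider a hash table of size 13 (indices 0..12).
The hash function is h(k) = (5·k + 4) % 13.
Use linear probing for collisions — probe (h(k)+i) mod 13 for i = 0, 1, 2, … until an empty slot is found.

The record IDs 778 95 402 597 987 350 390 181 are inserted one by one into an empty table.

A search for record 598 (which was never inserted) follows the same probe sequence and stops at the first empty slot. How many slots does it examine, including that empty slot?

778 hashes to 7; slot 7 is free => place at 7.
95 hashes to 11; slot 11 is free => place at 11.
402 hashes to 12; slot 12 is free => place at 12.
597 hashes to 12; 12 taken => place at 0.
987 hashes to 12; 12,0 taken => place at 1.
350 hashes to 12; 12,0,1 taken => place at 2.
390 hashes to 4; slot 4 is free => place at 4.
181 hashes to 12; 12,0,1,2 taken => place at 3.
Table: [597, 987, 350, 181, 390, _, _, 778, _, _, _, 95, 402]
Lookup 598: h=4, probe 4,5 → slot 5 empty, not found.

2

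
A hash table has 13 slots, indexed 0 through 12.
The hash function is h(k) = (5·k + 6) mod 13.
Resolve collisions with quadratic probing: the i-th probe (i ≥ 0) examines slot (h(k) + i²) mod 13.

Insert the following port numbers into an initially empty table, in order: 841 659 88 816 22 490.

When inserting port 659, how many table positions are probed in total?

841: h=12 => slot 12
659: h=12, probe 12,0 => slot 0
88: h=4 => slot 4
816: h=4, probe 4,5 => slot 5
22: h=12, probe 12,0,3 => slot 3
490: h=12, probe 12,0,3,8 => slot 8
Table: [659, _, _, 22, 88, 816, _, _, 490, _, _, _, 841]

2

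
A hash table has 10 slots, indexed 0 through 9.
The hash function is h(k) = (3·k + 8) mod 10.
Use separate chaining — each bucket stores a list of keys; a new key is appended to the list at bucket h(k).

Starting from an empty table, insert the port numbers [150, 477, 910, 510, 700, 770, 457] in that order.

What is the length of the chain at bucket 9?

Insert 150: h=8, bucket 8 empty → new chain.
Insert 477: h=9, bucket 9 empty → new chain.
Insert 910: h=8, bucket 8 nonempty → append to chain.
Insert 510: h=8, bucket 8 nonempty → append to chain.
Insert 700: h=8, bucket 8 nonempty → append to chain.
Insert 770: h=8, bucket 8 nonempty → append to chain.
Insert 457: h=9, bucket 9 nonempty → append to chain.
Final buckets:
0: _
1: _
2: _
3: _
4: _
5: _
6: _
7: _
8: 150 -> 910 -> 510 -> 700 -> 770
9: 477 -> 457

2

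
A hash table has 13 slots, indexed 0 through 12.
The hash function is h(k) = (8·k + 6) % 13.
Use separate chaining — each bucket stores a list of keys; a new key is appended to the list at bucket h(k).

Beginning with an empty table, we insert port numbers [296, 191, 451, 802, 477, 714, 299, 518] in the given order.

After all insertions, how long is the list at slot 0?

Insert 296: h=8, bucket 8 empty → new chain.
Insert 191: h=0, bucket 0 empty → new chain.
Insert 451: h=0, bucket 0 nonempty → append to chain.
Insert 802: h=0, bucket 0 nonempty → append to chain.
Insert 477: h=0, bucket 0 nonempty → append to chain.
Insert 714: h=11, bucket 11 empty → new chain.
Insert 299: h=6, bucket 6 empty → new chain.
Insert 518: h=3, bucket 3 empty → new chain.
Final buckets:
0: 191 -> 451 -> 802 -> 477
1: -
2: -
3: 518
4: -
5: -
6: 299
7: -
8: 296
9: -
10: -
11: 714
12: -

4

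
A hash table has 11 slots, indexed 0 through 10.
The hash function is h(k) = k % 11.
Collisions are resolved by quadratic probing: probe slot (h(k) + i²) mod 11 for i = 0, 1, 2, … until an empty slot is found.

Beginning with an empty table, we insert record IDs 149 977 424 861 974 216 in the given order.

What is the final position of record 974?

149 hashes to 6; slot 6 is free → place at 6.
977 hashes to 9; slot 9 is free → place at 9.
424 hashes to 6; 6 taken → place at 7.
861 hashes to 3; slot 3 is free → place at 3.
974 hashes to 6; 6,7 taken → place at 10.
216 hashes to 7; 7 taken → place at 8.
Table: [., ., ., 861, ., ., 149, 424, 216, 977, 974]

10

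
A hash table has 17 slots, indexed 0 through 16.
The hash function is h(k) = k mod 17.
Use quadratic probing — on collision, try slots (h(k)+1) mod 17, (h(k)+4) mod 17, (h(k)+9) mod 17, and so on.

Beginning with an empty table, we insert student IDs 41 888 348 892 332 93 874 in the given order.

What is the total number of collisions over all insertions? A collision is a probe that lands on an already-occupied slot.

6

Insert 41: h=7, slot 7 empty → index 7.
Insert 888: h=4, slot 4 empty → index 4.
Insert 348: h=8, slot 8 empty → index 8.
Insert 892: h=8, slot 8 occupied → index 9.
Insert 332: h=9, slot 9 occupied → index 10.
Insert 93: h=8, slots 8,9 occupied → index 12.
Insert 874: h=7, slots 7,8 occupied → index 11.
Table: [_, _, _, _, 888, _, _, 41, 348, 892, 332, 874, 93, _, _, _, _]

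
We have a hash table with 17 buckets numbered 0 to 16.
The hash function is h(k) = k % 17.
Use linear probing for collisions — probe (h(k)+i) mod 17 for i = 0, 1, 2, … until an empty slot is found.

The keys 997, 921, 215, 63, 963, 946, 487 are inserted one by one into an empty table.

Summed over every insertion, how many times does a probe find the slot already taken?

Insert 997: h=11, slot 11 empty → index 11.
Insert 921: h=3, slot 3 empty → index 3.
Insert 215: h=11, slot 11 occupied → index 12.
Insert 63: h=12, slot 12 occupied → index 13.
Insert 963: h=11, slots 11,12,13 occupied → index 14.
Insert 946: h=11, slots 11,12,13,14 occupied → index 15.
Insert 487: h=11, slots 11,12,13,14,15 occupied → index 16.
Table: [∅, ∅, ∅, 921, ∅, ∅, ∅, ∅, ∅, ∅, ∅, 997, 215, 63, 963, 946, 487]

14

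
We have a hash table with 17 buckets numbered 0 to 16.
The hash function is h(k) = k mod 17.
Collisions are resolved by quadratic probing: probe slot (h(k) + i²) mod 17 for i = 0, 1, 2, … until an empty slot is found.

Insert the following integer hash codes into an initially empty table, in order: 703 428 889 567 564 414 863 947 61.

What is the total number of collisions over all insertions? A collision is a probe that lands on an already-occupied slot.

703: h=6 -> slot 6
428: h=3 -> slot 3
889: h=5 -> slot 5
567: h=6, probe 6,7 -> slot 7
564: h=3, probe 3,4 -> slot 4
414: h=6, probe 6,7,10 -> slot 10
863: h=13 -> slot 13
947: h=12 -> slot 12
61: h=10, probe 10,11 -> slot 11
Table: [∅, ∅, ∅, 428, 564, 889, 703, 567, ∅, ∅, 414, 61, 947, 863, ∅, ∅, ∅]

5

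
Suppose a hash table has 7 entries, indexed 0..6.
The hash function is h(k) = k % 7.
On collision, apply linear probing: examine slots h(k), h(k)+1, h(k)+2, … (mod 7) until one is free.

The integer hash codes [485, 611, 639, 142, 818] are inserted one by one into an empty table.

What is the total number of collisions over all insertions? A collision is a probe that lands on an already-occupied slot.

Insert 485: h=2, slot 2 empty → index 2.
Insert 611: h=2, slot 2 occupied → index 3.
Insert 639: h=2, slots 2,3 occupied → index 4.
Insert 142: h=2, slots 2,3,4 occupied → index 5.
Insert 818: h=6, slot 6 empty → index 6.
Table: [∅, ∅, 485, 611, 639, 142, 818]

6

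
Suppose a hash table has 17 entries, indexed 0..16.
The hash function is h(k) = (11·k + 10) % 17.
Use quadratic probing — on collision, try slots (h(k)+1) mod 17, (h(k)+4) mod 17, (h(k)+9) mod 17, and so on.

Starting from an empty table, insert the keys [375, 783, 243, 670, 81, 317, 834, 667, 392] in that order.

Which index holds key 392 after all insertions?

Insert 375: h=4, slot 4 empty -> index 4.
Insert 783: h=4, slot 4 occupied -> index 5.
Insert 243: h=14, slot 14 empty -> index 14.
Insert 670: h=2, slot 2 empty -> index 2.
Insert 81: h=0, slot 0 empty -> index 0.
Insert 317: h=12, slot 12 empty -> index 12.
Insert 834: h=4, slots 4,5 occupied -> index 8.
Insert 667: h=3, slot 3 empty -> index 3.
Insert 392: h=4, slots 4,5,8 occupied -> index 13.
Table: [81, ., 670, 667, 375, 783, ., ., 834, ., ., ., 317, 392, 243, ., .]

13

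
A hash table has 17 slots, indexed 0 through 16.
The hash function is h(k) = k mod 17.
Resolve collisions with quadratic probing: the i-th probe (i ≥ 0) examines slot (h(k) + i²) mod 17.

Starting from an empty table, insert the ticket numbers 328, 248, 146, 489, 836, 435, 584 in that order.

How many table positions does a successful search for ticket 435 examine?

Insert 328: h=5, slot 5 empty → index 5.
Insert 248: h=10, slot 10 empty → index 10.
Insert 146: h=10, slot 10 occupied → index 11.
Insert 489: h=13, slot 13 empty → index 13.
Insert 836: h=3, slot 3 empty → index 3.
Insert 435: h=10, slots 10,11 occupied → index 14.
Insert 584: h=6, slot 6 empty → index 6.
Table: [∅, ∅, ∅, 836, ∅, 328, 584, ∅, ∅, ∅, 248, 146, ∅, 489, 435, ∅, ∅]
Lookup 435: h=10, probe 10,11,14 → found at 14.

3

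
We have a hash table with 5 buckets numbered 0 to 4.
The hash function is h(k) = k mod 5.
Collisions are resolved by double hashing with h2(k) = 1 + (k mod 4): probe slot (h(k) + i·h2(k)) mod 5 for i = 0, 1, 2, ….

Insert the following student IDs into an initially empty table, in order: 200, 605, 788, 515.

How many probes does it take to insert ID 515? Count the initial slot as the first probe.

2

Insert 200: h=0, slot 0 empty -> index 0.
Insert 605: h=0, h2=2, slot 0 occupied -> index 2.
Insert 788: h=3, slot 3 empty -> index 3.
Insert 515: h=0, h2=4, slot 0 occupied -> index 4.
Table: [200, ∅, 605, 788, 515]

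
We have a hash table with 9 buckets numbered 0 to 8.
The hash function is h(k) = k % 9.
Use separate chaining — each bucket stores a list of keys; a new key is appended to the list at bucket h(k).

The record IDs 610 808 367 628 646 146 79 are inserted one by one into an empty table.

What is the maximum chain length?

Insert 610: h=7, bucket 7 empty -> new chain.
Insert 808: h=7, bucket 7 nonempty -> append to chain.
Insert 367: h=7, bucket 7 nonempty -> append to chain.
Insert 628: h=7, bucket 7 nonempty -> append to chain.
Insert 646: h=7, bucket 7 nonempty -> append to chain.
Insert 146: h=2, bucket 2 empty -> new chain.
Insert 79: h=7, bucket 7 nonempty -> append to chain.
Final buckets:
0: —
1: —
2: 146
3: —
4: —
5: —
6: —
7: 610 -> 808 -> 367 -> 628 -> 646 -> 79
8: —

6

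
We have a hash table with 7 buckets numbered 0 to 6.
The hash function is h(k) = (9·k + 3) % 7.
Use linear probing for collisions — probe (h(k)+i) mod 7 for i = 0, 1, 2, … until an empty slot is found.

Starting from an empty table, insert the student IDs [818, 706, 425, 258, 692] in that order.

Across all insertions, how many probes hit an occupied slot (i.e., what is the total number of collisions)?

818: h=1 -> slot 1
706: h=1, probe 1,2 -> slot 2
425: h=6 -> slot 6
258: h=1, probe 1,2,3 -> slot 3
692: h=1, probe 1,2,3,4 -> slot 4
Table: [_, 818, 706, 258, 692, _, 425]

6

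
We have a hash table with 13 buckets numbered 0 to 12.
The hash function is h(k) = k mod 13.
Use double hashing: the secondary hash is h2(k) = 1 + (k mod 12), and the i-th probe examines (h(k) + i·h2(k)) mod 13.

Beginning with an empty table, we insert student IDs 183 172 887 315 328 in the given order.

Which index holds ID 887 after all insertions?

2

Insert 183: h=1, slot 1 empty → index 1.
Insert 172: h=3, slot 3 empty → index 3.
Insert 887: h=3, h2=12, slot 3 occupied → index 2.
Insert 315: h=3, h2=4, slot 3 occupied → index 7.
Insert 328: h=3, h2=5, slot 3 occupied → index 8.
Table: [-, 183, 887, 172, -, -, -, 315, 328, -, -, -, -]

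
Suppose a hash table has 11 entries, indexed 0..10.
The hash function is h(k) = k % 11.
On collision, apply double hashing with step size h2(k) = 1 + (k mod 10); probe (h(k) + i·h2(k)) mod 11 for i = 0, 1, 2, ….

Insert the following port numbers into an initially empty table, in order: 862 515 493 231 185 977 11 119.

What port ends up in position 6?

862: h=4 → slot 4
515: h=9 → slot 9
493: h=9, h2=4, probe 9,2 → slot 2
231: h=0 → slot 0
185: h=9, h2=6, probe 9,4,10 → slot 10
977: h=9, h2=8, probe 9,6 → slot 6
11: h=0, h2=2, probe 0,2,4,6,8 → slot 8
119: h=9, h2=10, probe 9,8,7 → slot 7
Table: [231, -, 493, -, 862, -, 977, 119, 11, 515, 185]

977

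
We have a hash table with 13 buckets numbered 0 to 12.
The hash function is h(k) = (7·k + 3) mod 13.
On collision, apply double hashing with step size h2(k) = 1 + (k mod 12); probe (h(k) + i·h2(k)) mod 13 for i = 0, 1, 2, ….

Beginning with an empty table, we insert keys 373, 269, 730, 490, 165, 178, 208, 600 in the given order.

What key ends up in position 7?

373 hashes to 1; slot 1 is free -> place at 1.
269 hashes to 1, h2=6; 1 taken -> place at 7.
730 hashes to 4; slot 4 is free -> place at 4.
490 hashes to 1, h2=11; 1 taken -> place at 12.
165 hashes to 1, h2=10; 1 taken -> place at 11.
178 hashes to 1, h2=11; 1,12 taken -> place at 10.
208 hashes to 3; slot 3 is free -> place at 3.
600 hashes to 4, h2=1; 4 taken -> place at 5.
Table: [—, 373, —, 208, 730, 600, —, 269, —, —, 178, 165, 490]

269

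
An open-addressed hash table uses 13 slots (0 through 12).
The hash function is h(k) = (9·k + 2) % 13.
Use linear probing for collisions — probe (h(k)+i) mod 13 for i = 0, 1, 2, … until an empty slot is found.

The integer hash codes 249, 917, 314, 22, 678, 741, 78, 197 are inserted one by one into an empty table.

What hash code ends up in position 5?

249: h=7 => slot 7
917: h=0 => slot 0
314: h=7, probe 7,8 => slot 8
22: h=5 => slot 5
678: h=7, probe 7,8,9 => slot 9
741: h=2 => slot 2
78: h=2, probe 2,3 => slot 3
197: h=7, probe 7,8,9,10 => slot 10
Table: [917, ∅, 741, 78, ∅, 22, ∅, 249, 314, 678, 197, ∅, ∅]

22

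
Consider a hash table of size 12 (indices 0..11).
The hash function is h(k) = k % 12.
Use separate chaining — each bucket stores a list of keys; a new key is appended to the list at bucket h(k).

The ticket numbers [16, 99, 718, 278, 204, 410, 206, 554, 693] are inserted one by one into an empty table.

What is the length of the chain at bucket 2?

4

Insert 16: h=4, bucket 4 empty -> new chain.
Insert 99: h=3, bucket 3 empty -> new chain.
Insert 718: h=10, bucket 10 empty -> new chain.
Insert 278: h=2, bucket 2 empty -> new chain.
Insert 204: h=0, bucket 0 empty -> new chain.
Insert 410: h=2, bucket 2 nonempty -> append to chain.
Insert 206: h=2, bucket 2 nonempty -> append to chain.
Insert 554: h=2, bucket 2 nonempty -> append to chain.
Insert 693: h=9, bucket 9 empty -> new chain.
Final buckets:
0: 204
1: ∅
2: 278 -> 410 -> 206 -> 554
3: 99
4: 16
5: ∅
6: ∅
7: ∅
8: ∅
9: 693
10: 718
11: ∅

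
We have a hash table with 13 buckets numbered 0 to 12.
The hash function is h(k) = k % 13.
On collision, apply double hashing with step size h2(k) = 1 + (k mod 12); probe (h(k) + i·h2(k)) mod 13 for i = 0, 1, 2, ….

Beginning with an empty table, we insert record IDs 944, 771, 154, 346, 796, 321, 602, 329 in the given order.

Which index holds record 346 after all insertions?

6

Insert 944: h=8, slot 8 empty -> index 8.
Insert 771: h=4, slot 4 empty -> index 4.
Insert 154: h=11, slot 11 empty -> index 11.
Insert 346: h=8, h2=11, slot 8 occupied -> index 6.
Insert 796: h=3, slot 3 empty -> index 3.
Insert 321: h=9, slot 9 empty -> index 9.
Insert 602: h=4, h2=3, slot 4 occupied -> index 7.
Insert 329: h=4, h2=6, slot 4 occupied -> index 10.
Table: [—, —, —, 796, 771, —, 346, 602, 944, 321, 329, 154, —]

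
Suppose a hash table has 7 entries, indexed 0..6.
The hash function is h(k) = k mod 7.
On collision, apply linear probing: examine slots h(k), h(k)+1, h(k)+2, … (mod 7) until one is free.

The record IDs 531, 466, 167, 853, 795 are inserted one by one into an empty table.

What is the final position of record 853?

531 hashes to 6; slot 6 is free => place at 6.
466 hashes to 4; slot 4 is free => place at 4.
167 hashes to 6; 6 taken => place at 0.
853 hashes to 6; 6,0 taken => place at 1.
795 hashes to 4; 4 taken => place at 5.
Table: [167, 853, ∅, ∅, 466, 795, 531]

1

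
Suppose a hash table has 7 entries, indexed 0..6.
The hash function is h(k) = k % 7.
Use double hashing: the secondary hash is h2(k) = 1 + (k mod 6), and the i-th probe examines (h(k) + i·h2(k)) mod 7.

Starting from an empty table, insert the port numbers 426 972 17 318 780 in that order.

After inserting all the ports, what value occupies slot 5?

780

Insert 426: h=6, slot 6 empty => index 6.
Insert 972: h=6, h2=1, slot 6 occupied => index 0.
Insert 17: h=3, slot 3 empty => index 3.
Insert 318: h=3, h2=1, slot 3 occupied => index 4.
Insert 780: h=3, h2=1, slots 3,4 occupied => index 5.
Table: [972, —, —, 17, 318, 780, 426]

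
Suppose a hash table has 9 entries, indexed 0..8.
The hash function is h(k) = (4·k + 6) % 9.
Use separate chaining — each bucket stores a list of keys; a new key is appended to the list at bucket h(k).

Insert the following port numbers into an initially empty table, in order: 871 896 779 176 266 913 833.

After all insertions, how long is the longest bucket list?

871 -> bucket 7
896 -> bucket 8
779 -> bucket 8 (collision)
176 -> bucket 8 (collision)
266 -> bucket 8 (collision)
913 -> bucket 4
833 -> bucket 8 (collision)
Final buckets:
0: —
1: —
2: —
3: —
4: 913
5: —
6: —
7: 871
8: 896 -> 779 -> 176 -> 266 -> 833

5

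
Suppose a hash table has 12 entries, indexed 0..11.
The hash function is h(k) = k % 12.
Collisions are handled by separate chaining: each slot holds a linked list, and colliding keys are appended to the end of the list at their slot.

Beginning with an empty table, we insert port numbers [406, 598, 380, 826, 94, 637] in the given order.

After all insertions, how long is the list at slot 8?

406 -> bucket 10
598 -> bucket 10 (collision)
380 -> bucket 8
826 -> bucket 10 (collision)
94 -> bucket 10 (collision)
637 -> bucket 1
Final buckets:
0: .
1: 637
2: .
3: .
4: .
5: .
6: .
7: .
8: 380
9: .
10: 406 -> 598 -> 826 -> 94
11: .

1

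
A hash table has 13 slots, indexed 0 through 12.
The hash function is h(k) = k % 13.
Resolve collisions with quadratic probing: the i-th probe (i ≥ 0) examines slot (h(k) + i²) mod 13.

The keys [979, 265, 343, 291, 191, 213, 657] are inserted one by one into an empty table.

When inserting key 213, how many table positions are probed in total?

4

Insert 979: h=4, slot 4 empty -> index 4.
Insert 265: h=5, slot 5 empty -> index 5.
Insert 343: h=5, slot 5 occupied -> index 6.
Insert 291: h=5, slots 5,6 occupied -> index 9.
Insert 191: h=9, slot 9 occupied -> index 10.
Insert 213: h=5, slots 5,6,9 occupied -> index 1.
Insert 657: h=7, slot 7 empty -> index 7.
Table: [_, 213, _, _, 979, 265, 343, 657, _, 291, 191, _, _]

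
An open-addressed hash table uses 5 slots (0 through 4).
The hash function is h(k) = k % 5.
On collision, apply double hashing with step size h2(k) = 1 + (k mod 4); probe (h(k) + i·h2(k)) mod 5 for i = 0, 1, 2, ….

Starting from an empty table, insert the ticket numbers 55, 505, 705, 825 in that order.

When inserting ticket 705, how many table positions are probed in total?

3

Insert 55: h=0, slot 0 empty → index 0.
Insert 505: h=0, h2=2, slot 0 occupied → index 2.
Insert 705: h=0, h2=2, slots 0,2 occupied → index 4.
Insert 825: h=0, h2=2, slots 0,2,4 occupied → index 1.
Table: [55, 825, 505, -, 705]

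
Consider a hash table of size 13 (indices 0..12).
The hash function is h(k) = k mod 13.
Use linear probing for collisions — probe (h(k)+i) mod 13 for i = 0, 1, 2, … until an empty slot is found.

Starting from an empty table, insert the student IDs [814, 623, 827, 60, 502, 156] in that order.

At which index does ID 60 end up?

Insert 814: h=8, slot 8 empty => index 8.
Insert 623: h=12, slot 12 empty => index 12.
Insert 827: h=8, slot 8 occupied => index 9.
Insert 60: h=8, slots 8,9 occupied => index 10.
Insert 502: h=8, slots 8,9,10 occupied => index 11.
Insert 156: h=0, slot 0 empty => index 0.
Table: [156, —, —, —, —, —, —, —, 814, 827, 60, 502, 623]

10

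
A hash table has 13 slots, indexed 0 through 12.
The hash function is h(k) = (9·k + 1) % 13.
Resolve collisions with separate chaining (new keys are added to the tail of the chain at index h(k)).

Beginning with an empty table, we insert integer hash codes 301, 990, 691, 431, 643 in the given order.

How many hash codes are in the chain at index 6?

301 -> bucket 6
990 -> bucket 6 (collision)
691 -> bucket 6 (collision)
431 -> bucket 6 (collision)
643 -> bucket 3
Final buckets:
0: _
1: _
2: _
3: 643
4: _
5: _
6: 301 -> 990 -> 691 -> 431
7: _
8: _
9: _
10: _
11: _
12: _

4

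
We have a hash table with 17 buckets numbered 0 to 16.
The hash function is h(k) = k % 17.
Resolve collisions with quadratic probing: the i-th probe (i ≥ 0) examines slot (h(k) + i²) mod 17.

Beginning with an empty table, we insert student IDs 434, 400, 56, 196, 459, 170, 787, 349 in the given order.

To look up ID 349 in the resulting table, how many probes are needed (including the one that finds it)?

5

434: h=9 → slot 9
400: h=9, probe 9,10 → slot 10
56: h=5 → slot 5
196: h=9, probe 9,10,13 → slot 13
459: h=0 → slot 0
170: h=0, probe 0,1 → slot 1
787: h=5, probe 5,6 → slot 6
349: h=9, probe 9,10,13,1,8 → slot 8
Table: [459, 170, _, _, _, 56, 787, _, 349, 434, 400, _, _, 196, _, _, _]
Lookup 349: h=9, probe 9,10,13,1,8 → found at 8.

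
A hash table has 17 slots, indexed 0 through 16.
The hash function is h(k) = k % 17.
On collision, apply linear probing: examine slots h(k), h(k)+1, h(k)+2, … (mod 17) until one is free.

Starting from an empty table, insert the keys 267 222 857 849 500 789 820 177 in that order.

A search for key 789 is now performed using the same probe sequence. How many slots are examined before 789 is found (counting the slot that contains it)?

Insert 267: h=12, slot 12 empty => index 12.
Insert 222: h=1, slot 1 empty => index 1.
Insert 857: h=7, slot 7 empty => index 7.
Insert 849: h=16, slot 16 empty => index 16.
Insert 500: h=7, slot 7 occupied => index 8.
Insert 789: h=7, slots 7,8 occupied => index 9.
Insert 820: h=4, slot 4 empty => index 4.
Insert 177: h=7, slots 7,8,9 occupied => index 10.
Table: [∅, 222, ∅, ∅, 820, ∅, ∅, 857, 500, 789, 177, ∅, 267, ∅, ∅, ∅, 849]
Lookup 789: h=7, probe 7,8,9 → found at 9.

3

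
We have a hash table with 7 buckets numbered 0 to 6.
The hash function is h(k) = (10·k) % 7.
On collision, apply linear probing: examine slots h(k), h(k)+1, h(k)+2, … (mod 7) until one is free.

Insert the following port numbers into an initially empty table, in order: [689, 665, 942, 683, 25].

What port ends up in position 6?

Insert 689: h=2, slot 2 empty => index 2.
Insert 665: h=0, slot 0 empty => index 0.
Insert 942: h=5, slot 5 empty => index 5.
Insert 683: h=5, slot 5 occupied => index 6.
Insert 25: h=5, slots 5,6,0 occupied => index 1.
Table: [665, 25, 689, -, -, 942, 683]

683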